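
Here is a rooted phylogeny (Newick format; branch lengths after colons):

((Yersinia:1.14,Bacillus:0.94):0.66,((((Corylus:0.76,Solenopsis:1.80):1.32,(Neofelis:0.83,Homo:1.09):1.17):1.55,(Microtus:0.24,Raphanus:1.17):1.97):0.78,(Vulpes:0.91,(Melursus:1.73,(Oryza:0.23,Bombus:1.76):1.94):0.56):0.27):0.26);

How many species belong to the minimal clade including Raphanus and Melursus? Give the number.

10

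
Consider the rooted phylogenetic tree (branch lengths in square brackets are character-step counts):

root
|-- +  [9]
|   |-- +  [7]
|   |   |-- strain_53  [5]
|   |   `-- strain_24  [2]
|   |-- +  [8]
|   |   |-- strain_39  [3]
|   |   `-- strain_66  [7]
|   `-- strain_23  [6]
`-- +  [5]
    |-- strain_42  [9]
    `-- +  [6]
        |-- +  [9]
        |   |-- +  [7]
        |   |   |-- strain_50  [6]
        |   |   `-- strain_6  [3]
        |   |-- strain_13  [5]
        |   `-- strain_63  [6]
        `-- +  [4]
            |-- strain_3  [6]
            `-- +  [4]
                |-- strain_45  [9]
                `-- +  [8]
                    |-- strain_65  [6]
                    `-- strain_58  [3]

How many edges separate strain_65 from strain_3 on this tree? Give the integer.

The MRCA of strain_65 and strain_3 is the node subtending (strain_3,(strain_45,(strain_65,strain_58))).
From strain_65 up to that node: 3 branches. From strain_3 up to the same node: 1 branch. Total: 3 + 1 = 4.

4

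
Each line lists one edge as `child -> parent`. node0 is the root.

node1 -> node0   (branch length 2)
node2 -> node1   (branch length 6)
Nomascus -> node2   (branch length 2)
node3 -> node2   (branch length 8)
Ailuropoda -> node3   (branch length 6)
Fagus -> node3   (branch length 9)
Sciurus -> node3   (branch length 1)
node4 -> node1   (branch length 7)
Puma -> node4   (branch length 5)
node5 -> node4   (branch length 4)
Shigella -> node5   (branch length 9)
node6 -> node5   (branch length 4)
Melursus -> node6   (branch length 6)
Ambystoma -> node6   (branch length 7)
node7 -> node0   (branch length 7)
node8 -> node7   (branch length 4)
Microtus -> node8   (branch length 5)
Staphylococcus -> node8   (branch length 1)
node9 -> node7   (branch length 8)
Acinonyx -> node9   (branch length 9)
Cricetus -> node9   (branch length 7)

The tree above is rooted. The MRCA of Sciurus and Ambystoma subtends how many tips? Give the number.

The MRCA of Sciurus and Ambystoma is the node subtending ((Nomascus,(Ailuropoda,Fagus,Sciurus)),(Puma,(Shigella,(Melursus,Ambystoma)))).
That clade contains 8 terminal taxa: Ailuropoda, Ambystoma, Fagus, Melursus, Nomascus, Puma, Sciurus, Shigella.

8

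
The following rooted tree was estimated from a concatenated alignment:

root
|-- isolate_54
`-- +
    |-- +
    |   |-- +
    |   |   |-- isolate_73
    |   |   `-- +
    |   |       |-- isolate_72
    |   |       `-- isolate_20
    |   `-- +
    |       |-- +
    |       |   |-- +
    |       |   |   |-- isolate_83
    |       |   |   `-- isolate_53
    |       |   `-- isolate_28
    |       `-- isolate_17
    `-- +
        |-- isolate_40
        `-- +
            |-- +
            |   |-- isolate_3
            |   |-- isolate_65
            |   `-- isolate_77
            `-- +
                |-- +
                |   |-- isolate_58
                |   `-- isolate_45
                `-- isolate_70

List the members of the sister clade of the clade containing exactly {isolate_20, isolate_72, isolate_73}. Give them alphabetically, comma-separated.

isolate_17, isolate_28, isolate_53, isolate_83

The clade containing exactly {isolate_20, isolate_72, isolate_73} attaches to the tree at the node subtending ((isolate_73,(isolate_72,isolate_20)),(((isolate_83,isolate_53),isolate_28),isolate_17)).
The other lineage descending from that same node — the sister group — is (((isolate_83,isolate_53),isolate_28),isolate_17); its 4 tips in alphabetical order are the answer.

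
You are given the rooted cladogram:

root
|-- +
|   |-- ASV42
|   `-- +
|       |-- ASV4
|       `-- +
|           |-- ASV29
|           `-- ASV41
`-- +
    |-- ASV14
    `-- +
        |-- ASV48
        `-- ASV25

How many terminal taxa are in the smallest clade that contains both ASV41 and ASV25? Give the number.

The MRCA of ASV41 and ASV25 is the root, so the clade is the entire tree.
That clade contains 7 terminal taxa: ASV14, ASV25, ASV29, ASV4, ASV41, ASV42, ASV48.

7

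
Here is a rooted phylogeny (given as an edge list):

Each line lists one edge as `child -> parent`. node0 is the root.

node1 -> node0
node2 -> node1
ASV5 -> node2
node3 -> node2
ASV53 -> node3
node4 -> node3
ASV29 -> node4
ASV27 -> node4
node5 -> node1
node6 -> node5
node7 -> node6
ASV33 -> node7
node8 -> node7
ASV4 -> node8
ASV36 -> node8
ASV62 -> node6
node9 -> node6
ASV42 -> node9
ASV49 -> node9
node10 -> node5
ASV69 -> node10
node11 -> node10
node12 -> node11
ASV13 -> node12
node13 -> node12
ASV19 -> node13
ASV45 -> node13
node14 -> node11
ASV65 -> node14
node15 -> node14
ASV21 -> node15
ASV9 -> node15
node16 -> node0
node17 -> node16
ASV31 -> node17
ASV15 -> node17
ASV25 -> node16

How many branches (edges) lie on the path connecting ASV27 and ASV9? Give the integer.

10

The MRCA of ASV27 and ASV9 is the node subtending ((ASV5,(ASV53,(ASV29,ASV27))),(((ASV33,(ASV4,ASV36)),ASV62,(ASV42,ASV49)),(ASV69,((ASV13,(ASV19,ASV45)),(ASV65,(ASV21,ASV9)))))).
From ASV27 up to that node: 4 branches. From ASV9 up to the same node: 6 branches. Total: 4 + 6 = 10.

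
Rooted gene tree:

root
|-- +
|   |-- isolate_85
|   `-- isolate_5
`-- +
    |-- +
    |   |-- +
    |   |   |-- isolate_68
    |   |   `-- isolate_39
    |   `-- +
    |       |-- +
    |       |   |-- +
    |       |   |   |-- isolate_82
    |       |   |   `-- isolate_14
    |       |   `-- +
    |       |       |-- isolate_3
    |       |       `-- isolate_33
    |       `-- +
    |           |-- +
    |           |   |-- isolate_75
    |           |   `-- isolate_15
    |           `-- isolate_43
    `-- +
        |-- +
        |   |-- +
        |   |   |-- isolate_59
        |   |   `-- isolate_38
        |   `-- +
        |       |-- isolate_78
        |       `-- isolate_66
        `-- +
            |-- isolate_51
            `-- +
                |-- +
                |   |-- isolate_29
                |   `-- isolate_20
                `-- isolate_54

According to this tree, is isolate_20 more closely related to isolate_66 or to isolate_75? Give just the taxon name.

The MRCA of isolate_20 and isolate_66 subtends (((isolate_59,isolate_38),(isolate_78,isolate_66)),(isolate_51,((isolate_29,isolate_20),isolate_54))) (8 taxa).
The MRCA of isolate_20 and isolate_75 subtends (((isolate_68,isolate_39),(((isolate_82,isolate_14),(isolate_3,isolate_33)),((isolate_75,isolate_15),isolate_43))),(((isolate_59,isolate_38),(isolate_78,isolate_66)),(isolate_51,((isolate_29,isolate_20),isolate_54)))) (17 taxa).
The first is nested inside the second, so isolate_20 shares a more recent common ancestor with isolate_66.

isolate_66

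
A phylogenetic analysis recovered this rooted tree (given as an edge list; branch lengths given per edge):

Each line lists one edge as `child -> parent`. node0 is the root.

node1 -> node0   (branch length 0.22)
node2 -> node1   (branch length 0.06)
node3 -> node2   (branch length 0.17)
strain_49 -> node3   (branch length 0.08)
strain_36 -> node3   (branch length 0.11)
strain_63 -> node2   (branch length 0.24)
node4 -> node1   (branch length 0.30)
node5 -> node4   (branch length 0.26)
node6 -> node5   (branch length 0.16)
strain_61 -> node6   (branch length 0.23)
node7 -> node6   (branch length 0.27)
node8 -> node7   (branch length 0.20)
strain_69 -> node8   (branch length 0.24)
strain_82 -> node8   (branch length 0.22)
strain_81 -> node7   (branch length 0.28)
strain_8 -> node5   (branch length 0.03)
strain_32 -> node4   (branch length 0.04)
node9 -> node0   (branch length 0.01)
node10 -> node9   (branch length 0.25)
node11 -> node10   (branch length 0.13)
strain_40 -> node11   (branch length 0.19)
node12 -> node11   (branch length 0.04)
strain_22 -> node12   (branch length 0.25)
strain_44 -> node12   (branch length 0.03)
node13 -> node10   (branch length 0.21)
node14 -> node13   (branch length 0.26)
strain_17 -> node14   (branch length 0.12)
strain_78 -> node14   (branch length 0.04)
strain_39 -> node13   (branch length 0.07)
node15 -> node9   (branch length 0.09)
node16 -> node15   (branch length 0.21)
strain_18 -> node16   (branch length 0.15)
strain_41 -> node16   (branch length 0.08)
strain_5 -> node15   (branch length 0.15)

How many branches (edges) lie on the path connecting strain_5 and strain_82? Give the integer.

The MRCA of strain_5 and strain_82 is the root of the tree.
From strain_5 up to that node: 3 branches. From strain_82 up to the same node: 7 branches. Total: 3 + 7 = 10.

10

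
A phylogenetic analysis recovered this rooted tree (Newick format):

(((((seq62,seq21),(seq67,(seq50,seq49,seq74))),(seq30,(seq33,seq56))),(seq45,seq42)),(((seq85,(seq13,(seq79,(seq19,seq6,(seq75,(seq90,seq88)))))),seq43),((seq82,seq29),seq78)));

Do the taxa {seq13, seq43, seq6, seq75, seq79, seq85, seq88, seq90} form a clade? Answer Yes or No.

The MRCA of the listed taxa subtends ((seq85,(seq13,(seq79,(seq19,seq6,(seq75,(seq90,seq88)))))),seq43).
That clade also contains seq19, which is not in the proposed group, so the group is not monophyletic.

No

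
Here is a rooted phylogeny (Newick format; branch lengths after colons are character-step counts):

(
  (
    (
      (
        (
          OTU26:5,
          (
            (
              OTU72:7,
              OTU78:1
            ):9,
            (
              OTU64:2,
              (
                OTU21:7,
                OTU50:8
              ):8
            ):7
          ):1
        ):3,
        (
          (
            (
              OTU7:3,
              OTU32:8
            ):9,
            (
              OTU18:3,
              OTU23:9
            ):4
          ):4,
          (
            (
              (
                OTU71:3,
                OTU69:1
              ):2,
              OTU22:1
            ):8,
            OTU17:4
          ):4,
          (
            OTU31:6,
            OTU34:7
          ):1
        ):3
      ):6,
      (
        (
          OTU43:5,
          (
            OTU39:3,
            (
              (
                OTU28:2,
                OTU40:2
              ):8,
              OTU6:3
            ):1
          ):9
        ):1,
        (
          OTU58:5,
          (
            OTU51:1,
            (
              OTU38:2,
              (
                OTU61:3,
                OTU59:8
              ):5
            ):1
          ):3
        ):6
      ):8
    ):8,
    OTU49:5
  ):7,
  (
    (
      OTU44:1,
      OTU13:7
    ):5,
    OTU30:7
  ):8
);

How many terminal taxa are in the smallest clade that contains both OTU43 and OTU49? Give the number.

27

The MRCA of OTU43 and OTU49 is the node subtending ((((OTU26,((OTU72,OTU78),(OTU64,(OTU21,OTU50)))),(((OTU7,OTU32),(OTU18,OTU23)),(((OTU71,OTU69),OTU22),OTU17),(OTU31,OTU34))),((OTU43,(OTU39,((OTU28,OTU40),OTU6))),(OTU58,(OTU51,(OTU38,(OTU61,OTU59)))))),OTU49).
That clade contains 27 terminal taxa: OTU17, OTU18, OTU21, OTU22, OTU23, OTU26, OTU28, OTU31, OTU32, OTU34, OTU38, OTU39, OTU40, OTU43, OTU49, OTU50, OTU51, OTU58, OTU59, OTU6, OTU61, OTU64, OTU69, OTU7, OTU71, OTU72, OTU78.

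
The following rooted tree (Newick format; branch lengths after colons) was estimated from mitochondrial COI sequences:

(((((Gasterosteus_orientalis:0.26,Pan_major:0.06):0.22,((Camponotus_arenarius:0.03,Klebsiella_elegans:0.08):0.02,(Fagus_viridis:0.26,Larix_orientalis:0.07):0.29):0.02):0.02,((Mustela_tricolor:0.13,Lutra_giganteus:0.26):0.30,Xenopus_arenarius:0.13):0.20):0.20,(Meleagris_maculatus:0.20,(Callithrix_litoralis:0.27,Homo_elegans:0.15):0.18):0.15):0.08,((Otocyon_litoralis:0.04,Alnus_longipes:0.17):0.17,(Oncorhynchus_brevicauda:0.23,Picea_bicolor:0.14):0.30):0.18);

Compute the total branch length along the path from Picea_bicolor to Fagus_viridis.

1.49

The path runs Picea_bicolor → … → MRCA → … → Fagus_viridis; the MRCA is the root of the tree.
Branch lengths along that path: 0.14 + 0.30 + 0.18 + 0.08 + 0.20 + 0.02 + 0.02 + 0.29 + 0.26 = 1.49.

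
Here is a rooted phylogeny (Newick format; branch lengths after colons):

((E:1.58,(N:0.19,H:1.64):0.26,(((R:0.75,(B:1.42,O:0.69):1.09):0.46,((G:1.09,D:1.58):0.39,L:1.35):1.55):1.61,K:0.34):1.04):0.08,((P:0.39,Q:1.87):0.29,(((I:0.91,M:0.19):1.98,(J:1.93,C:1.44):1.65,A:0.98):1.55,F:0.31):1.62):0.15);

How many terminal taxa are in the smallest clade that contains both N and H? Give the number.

2

The MRCA of N and H is the node subtending (N,H).
That clade contains 2 terminal taxa: H, N.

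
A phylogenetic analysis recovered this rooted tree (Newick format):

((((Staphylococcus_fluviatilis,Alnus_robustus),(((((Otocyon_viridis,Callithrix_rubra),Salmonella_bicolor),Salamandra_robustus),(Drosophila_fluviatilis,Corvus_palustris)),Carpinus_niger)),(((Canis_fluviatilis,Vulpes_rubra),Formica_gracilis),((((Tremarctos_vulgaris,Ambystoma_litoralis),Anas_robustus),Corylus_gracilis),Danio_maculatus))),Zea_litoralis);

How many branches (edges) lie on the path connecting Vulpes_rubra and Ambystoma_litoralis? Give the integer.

The MRCA of Vulpes_rubra and Ambystoma_litoralis is the node subtending (((Canis_fluviatilis,Vulpes_rubra),Formica_gracilis),((((Tremarctos_vulgaris,Ambystoma_litoralis),Anas_robustus),Corylus_gracilis),Danio_maculatus)).
From Vulpes_rubra up to that node: 3 branches. From Ambystoma_litoralis up to the same node: 5 branches. Total: 3 + 5 = 8.

8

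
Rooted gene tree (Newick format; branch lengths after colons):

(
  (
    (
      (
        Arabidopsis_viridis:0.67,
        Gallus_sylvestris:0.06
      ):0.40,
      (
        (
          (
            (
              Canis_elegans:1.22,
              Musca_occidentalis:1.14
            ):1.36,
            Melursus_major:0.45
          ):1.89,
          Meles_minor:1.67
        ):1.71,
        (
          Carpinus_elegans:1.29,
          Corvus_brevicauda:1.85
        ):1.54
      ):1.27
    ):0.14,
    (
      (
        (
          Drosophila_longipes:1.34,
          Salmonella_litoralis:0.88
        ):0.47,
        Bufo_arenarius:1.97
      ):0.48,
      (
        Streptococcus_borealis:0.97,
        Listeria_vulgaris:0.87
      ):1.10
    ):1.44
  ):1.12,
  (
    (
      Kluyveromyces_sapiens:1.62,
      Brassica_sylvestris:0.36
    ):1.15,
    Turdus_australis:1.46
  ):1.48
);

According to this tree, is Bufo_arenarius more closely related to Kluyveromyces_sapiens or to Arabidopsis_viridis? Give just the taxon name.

Arabidopsis_viridis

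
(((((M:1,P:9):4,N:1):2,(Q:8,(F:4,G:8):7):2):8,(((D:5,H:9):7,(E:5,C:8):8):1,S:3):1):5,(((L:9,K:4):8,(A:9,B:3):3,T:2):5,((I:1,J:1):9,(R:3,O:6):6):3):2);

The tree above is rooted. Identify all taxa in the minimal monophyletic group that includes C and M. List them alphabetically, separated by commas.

Tracing C: it sits inside (E,C).
Tracing M: it sits inside (M,P).
The smallest clade enclosing both is ((((M,P),N),(Q,(F,G))),(((D,H),(E,C)),S)); the answer is its 11 terminal taxa in alphabetical order.

C, D, E, F, G, H, M, N, P, Q, S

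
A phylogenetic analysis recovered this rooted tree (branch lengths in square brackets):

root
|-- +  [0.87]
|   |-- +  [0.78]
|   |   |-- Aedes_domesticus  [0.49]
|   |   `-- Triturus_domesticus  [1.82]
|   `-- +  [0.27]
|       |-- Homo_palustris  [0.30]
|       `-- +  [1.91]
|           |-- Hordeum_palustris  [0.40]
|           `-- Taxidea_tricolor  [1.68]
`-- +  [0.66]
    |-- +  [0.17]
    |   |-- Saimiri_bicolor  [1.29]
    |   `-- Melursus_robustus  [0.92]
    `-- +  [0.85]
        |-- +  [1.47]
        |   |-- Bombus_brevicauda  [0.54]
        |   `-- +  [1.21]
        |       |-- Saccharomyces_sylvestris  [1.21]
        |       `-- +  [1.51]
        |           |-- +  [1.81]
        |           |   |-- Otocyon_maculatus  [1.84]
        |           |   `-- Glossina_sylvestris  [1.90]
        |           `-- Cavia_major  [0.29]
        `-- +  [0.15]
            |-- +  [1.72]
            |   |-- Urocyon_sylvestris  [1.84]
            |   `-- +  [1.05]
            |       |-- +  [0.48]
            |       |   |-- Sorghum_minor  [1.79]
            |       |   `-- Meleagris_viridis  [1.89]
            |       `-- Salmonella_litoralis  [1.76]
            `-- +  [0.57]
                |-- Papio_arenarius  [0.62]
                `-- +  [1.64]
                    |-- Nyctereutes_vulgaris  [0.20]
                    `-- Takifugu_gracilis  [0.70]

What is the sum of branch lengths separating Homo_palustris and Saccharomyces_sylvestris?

6.84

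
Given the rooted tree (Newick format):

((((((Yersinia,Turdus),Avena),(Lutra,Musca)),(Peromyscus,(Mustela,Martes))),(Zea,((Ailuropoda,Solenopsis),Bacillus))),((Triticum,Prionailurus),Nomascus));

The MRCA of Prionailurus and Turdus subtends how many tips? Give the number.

The MRCA of Prionailurus and Turdus is the root, so the clade is the entire tree.
That clade contains 15 terminal taxa: Ailuropoda, Avena, Bacillus, Lutra, Martes, Musca, Mustela, Nomascus, Peromyscus, Prionailurus, Solenopsis, Triticum, Turdus, Yersinia, Zea.

15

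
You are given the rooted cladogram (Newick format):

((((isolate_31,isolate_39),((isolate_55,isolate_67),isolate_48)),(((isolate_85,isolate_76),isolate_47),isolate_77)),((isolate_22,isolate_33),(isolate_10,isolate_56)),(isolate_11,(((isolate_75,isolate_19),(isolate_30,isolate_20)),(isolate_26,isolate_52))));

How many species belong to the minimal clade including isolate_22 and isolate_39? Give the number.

The MRCA of isolate_22 and isolate_39 is the root, so the clade is the entire tree.
That clade contains 20 terminal taxa: isolate_10, isolate_11, isolate_19, isolate_20, isolate_22, isolate_26, isolate_30, isolate_31, isolate_33, isolate_39, isolate_47, isolate_48, isolate_52, isolate_55, isolate_56, isolate_67, isolate_75, isolate_76, isolate_77, isolate_85.

20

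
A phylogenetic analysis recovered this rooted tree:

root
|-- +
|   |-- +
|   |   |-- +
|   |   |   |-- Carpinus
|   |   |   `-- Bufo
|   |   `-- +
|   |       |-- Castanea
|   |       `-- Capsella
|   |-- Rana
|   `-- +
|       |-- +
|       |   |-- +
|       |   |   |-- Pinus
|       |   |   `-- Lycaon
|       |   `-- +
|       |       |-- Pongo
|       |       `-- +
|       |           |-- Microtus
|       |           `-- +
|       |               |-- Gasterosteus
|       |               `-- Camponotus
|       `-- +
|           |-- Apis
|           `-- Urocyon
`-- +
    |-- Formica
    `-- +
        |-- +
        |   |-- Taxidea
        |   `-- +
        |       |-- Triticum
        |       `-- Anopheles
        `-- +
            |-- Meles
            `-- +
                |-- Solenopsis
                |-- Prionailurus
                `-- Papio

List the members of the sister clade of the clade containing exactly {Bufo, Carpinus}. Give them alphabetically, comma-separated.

The clade containing exactly {Bufo, Carpinus} attaches to the tree at the node subtending ((Carpinus,Bufo),(Castanea,Capsella)).
The other lineage descending from that same node — the sister group — is (Castanea,Capsella); its 2 tips in alphabetical order are the answer.

Capsella, Castanea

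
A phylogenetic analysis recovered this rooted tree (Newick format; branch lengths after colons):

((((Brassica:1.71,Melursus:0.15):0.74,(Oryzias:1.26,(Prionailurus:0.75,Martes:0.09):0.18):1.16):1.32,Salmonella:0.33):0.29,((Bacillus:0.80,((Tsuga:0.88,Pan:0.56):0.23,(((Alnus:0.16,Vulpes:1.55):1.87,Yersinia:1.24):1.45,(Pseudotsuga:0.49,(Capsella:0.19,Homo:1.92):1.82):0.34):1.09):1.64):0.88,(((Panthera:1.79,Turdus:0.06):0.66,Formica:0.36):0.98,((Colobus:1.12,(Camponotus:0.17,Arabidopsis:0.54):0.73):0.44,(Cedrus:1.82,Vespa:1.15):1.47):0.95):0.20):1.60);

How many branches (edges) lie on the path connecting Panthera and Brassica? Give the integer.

The MRCA of Panthera and Brassica is the root of the tree.
From Panthera up to that node: 5 branches. From Brassica up to the same node: 4 branches. Total: 5 + 4 = 9.

9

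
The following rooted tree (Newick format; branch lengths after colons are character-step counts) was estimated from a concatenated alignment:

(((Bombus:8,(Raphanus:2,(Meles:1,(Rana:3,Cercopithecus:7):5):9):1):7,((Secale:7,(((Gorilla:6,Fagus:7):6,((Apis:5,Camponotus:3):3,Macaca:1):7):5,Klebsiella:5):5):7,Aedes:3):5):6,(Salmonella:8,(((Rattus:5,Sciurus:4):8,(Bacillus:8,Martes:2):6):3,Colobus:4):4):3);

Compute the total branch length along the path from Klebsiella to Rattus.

The path runs Klebsiella → … → MRCA → … → Rattus; the MRCA is the root of the tree.
Branch lengths along that path: 5 + 5 + 7 + 5 + 6 + 3 + 4 + 3 + 8 + 5 = 51.

51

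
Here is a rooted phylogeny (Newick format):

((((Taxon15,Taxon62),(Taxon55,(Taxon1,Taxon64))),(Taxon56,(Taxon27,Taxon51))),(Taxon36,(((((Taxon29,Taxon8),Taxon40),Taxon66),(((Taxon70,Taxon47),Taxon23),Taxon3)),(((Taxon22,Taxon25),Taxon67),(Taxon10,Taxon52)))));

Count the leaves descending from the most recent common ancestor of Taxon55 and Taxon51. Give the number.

8

The MRCA of Taxon55 and Taxon51 is the node subtending (((Taxon15,Taxon62),(Taxon55,(Taxon1,Taxon64))),(Taxon56,(Taxon27,Taxon51))).
That clade contains 8 terminal taxa: Taxon1, Taxon15, Taxon27, Taxon51, Taxon55, Taxon56, Taxon62, Taxon64.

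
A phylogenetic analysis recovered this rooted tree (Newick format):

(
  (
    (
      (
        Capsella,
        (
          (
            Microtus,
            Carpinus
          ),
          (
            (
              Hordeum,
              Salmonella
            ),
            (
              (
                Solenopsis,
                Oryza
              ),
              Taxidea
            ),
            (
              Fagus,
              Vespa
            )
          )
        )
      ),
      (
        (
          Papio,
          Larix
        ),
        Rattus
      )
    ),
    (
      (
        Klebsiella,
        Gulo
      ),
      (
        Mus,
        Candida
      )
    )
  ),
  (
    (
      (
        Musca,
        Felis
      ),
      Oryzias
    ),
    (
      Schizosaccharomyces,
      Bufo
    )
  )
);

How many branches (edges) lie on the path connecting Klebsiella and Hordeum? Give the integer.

The MRCA of Klebsiella and Hordeum is the node subtending (((Capsella,((Microtus,Carpinus),((Hordeum,Salmonella),((Solenopsis,Oryza),Taxidea),(Fagus,Vespa)))),((Papio,Larix),Rattus)),((Klebsiella,Gulo),(Mus,Candida))).
From Klebsiella up to that node: 3 branches. From Hordeum up to the same node: 6 branches. Total: 3 + 6 = 9.

9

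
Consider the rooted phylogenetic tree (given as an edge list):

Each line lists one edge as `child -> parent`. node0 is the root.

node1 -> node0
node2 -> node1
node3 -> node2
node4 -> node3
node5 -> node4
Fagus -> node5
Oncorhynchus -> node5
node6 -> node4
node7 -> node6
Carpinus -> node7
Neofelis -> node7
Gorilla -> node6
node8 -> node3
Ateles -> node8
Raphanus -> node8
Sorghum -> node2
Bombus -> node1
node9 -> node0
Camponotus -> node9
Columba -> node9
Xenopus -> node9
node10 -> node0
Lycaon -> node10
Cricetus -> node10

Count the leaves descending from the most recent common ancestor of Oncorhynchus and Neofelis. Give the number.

The MRCA of Oncorhynchus and Neofelis is the node subtending ((Fagus,Oncorhynchus),((Carpinus,Neofelis),Gorilla)).
That clade contains 5 terminal taxa: Carpinus, Fagus, Gorilla, Neofelis, Oncorhynchus.

5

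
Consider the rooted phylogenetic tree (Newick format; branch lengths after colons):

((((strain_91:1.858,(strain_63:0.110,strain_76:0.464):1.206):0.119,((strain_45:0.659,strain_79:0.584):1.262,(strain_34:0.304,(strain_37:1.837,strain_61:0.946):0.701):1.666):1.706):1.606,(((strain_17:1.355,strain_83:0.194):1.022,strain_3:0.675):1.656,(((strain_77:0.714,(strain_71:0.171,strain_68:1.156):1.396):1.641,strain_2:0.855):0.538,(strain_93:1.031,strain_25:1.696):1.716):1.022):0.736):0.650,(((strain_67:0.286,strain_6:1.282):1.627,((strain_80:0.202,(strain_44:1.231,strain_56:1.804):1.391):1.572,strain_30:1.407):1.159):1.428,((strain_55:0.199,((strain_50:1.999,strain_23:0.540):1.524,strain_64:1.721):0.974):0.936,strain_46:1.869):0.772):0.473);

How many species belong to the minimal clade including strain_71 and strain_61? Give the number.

17

The MRCA of strain_71 and strain_61 is the node subtending (((strain_91,(strain_63,strain_76)),((strain_45,strain_79),(strain_34,(strain_37,strain_61)))),(((strain_17,strain_83),strain_3),(((strain_77,(strain_71,strain_68)),strain_2),(strain_93,strain_25)))).
That clade contains 17 terminal taxa: strain_17, strain_2, strain_25, strain_3, strain_34, strain_37, strain_45, strain_61, strain_63, strain_68, strain_71, strain_76, strain_77, strain_79, strain_83, strain_91, strain_93.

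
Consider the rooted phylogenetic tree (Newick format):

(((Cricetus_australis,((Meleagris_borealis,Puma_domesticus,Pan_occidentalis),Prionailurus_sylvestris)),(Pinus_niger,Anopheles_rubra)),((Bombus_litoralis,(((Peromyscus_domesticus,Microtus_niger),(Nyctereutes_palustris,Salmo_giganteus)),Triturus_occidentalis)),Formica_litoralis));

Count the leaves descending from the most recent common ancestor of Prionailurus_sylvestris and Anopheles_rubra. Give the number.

7

The MRCA of Prionailurus_sylvestris and Anopheles_rubra is the node subtending ((Cricetus_australis,((Meleagris_borealis,Puma_domesticus,Pan_occidentalis),Prionailurus_sylvestris)),(Pinus_niger,Anopheles_rubra)).
That clade contains 7 terminal taxa: Anopheles_rubra, Cricetus_australis, Meleagris_borealis, Pan_occidentalis, Pinus_niger, Prionailurus_sylvestris, Puma_domesticus.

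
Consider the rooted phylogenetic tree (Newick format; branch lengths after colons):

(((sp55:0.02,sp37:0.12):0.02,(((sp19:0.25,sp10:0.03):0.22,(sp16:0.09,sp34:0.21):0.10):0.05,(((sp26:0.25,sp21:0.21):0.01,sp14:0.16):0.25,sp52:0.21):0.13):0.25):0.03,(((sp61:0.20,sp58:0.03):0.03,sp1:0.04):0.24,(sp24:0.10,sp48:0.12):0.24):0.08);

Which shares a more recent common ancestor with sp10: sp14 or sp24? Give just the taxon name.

sp14

The MRCA of sp10 and sp14 subtends (((sp19,sp10),(sp16,sp34)),(((sp26,sp21),sp14),sp52)) (8 taxa).
The MRCA of sp10 and sp24 is the root, subtending the entire tree (15 taxa).
The first is nested inside the second, so sp10 shares a more recent common ancestor with sp14.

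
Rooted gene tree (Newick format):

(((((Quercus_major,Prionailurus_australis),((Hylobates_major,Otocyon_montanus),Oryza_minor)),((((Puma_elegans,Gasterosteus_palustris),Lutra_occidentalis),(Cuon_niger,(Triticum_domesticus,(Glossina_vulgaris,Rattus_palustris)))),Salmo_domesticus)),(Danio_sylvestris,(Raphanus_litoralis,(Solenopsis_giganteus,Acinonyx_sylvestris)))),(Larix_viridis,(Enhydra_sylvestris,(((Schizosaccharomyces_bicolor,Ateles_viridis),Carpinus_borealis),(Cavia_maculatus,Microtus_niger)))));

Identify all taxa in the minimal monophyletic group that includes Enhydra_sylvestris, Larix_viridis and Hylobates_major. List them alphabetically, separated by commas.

Acinonyx_sylvestris, Ateles_viridis, Carpinus_borealis, Cavia_maculatus, Cuon_niger, Danio_sylvestris, Enhydra_sylvestris, Gasterosteus_palustris, Glossina_vulgaris, Hylobates_major, Larix_viridis, Lutra_occidentalis, Microtus_niger, Oryza_minor, Otocyon_montanus, Prionailurus_australis, Puma_elegans, Quercus_major, Raphanus_litoralis, Rattus_palustris, Salmo_domesticus, Schizosaccharomyces_bicolor, Solenopsis_giganteus, Triticum_domesticus

Tracing Enhydra_sylvestris: it sits inside (Enhydra_sylvestris,(((Schizosaccharomyces_bicolor,Ateles_viridis),Carpinus_borealis),(Cavia_maculatus,Microtus_niger))).
Tracing Larix_viridis: it sits inside (Larix_viridis,(Enhydra_sylvestris,(((Schizosaccharomyces_bicolor,Ateles_viridis),Carpinus_borealis),(Cavia_maculatus,Microtus_niger)))).
Tracing Hylobates_major: it sits inside (Hylobates_major,Otocyon_montanus).
The smallest clade enclosing all 3 is the whole tree (their MRCA is the root), so the answer is all 24 tips in alphabetical order.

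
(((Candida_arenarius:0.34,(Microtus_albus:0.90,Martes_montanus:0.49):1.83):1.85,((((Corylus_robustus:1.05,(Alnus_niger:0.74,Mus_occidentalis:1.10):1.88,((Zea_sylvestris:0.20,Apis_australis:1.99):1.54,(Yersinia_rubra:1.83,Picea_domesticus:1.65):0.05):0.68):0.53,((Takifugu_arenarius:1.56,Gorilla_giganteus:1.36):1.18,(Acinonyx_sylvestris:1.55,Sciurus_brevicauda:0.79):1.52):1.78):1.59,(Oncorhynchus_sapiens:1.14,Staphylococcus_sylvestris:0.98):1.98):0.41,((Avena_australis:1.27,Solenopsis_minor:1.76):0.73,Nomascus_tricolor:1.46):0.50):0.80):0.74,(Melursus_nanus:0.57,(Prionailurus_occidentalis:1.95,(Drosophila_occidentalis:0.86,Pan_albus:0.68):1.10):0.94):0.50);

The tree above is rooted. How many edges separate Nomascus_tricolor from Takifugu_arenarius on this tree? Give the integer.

7

The MRCA of Nomascus_tricolor and Takifugu_arenarius is the node subtending ((((Corylus_robustus,(Alnus_niger,Mus_occidentalis),((Zea_sylvestris,Apis_australis),(Yersinia_rubra,Picea_domesticus))),((Takifugu_arenarius,Gorilla_giganteus),(Acinonyx_sylvestris,Sciurus_brevicauda))),(Oncorhynchus_sapiens,Staphylococcus_sylvestris)),((Avena_australis,Solenopsis_minor),Nomascus_tricolor)).
From Nomascus_tricolor up to that node: 2 branches. From Takifugu_arenarius up to the same node: 5 branches. Total: 2 + 5 = 7.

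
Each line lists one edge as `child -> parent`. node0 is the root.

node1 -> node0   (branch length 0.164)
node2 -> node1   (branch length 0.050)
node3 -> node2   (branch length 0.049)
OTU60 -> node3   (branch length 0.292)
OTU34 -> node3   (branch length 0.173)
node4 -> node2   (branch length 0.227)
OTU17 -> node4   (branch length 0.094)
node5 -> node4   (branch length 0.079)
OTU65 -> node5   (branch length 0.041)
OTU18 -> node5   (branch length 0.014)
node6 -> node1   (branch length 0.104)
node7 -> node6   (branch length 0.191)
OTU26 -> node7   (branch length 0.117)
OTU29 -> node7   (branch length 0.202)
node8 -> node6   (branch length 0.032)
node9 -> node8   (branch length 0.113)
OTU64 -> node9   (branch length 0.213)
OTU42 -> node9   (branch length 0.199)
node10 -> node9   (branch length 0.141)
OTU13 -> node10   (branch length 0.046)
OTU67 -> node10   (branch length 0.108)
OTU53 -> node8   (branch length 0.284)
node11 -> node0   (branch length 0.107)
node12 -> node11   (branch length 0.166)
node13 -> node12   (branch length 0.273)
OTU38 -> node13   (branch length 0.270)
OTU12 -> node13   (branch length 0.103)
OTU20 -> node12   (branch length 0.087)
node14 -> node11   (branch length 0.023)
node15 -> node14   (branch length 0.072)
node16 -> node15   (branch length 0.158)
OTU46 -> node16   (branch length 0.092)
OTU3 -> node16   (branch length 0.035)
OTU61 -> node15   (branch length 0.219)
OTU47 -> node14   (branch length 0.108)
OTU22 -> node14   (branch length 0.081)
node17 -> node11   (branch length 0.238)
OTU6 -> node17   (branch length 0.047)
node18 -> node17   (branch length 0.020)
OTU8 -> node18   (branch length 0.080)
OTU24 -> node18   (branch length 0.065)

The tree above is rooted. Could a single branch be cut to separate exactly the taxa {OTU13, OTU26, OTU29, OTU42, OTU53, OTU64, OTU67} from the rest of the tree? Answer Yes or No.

Yes

The most recent common ancestor of these taxa subtends ((OTU26,OTU29),((OTU64,OTU42,(OTU13,OTU67)),OTU53)).
That clade has exactly 7 tips — every listed taxon and nothing else — so the group is monophyletic.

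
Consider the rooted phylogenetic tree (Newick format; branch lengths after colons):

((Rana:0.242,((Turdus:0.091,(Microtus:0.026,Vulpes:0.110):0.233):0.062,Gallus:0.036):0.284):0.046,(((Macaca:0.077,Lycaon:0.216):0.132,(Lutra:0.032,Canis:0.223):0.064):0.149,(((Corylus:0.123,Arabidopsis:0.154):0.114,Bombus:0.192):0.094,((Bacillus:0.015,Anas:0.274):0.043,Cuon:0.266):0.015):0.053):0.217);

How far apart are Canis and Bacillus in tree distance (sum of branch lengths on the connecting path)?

0.562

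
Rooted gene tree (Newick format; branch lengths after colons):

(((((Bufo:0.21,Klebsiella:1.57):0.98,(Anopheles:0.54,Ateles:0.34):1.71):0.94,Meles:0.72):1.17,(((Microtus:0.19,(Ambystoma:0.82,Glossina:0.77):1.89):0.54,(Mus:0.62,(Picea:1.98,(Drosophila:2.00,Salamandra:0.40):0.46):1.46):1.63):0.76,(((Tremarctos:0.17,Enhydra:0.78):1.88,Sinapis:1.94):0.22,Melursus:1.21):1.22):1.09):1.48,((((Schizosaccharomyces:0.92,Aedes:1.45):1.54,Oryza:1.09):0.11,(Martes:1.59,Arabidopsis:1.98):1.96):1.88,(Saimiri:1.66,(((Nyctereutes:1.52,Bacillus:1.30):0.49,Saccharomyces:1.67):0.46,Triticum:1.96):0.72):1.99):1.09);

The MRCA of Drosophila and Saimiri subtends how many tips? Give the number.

26

The MRCA of Drosophila and Saimiri is the root, so the clade is the entire tree.
That clade contains 26 terminal taxa: Aedes, Ambystoma, Anopheles, Arabidopsis, Ateles, Bacillus, Bufo, Drosophila, Enhydra, Glossina, Klebsiella, Martes, Meles, Melursus, Microtus, Mus, Nyctereutes, Oryza, Picea, Saccharomyces, Saimiri, Salamandra, Schizosaccharomyces, Sinapis, Tremarctos, Triticum.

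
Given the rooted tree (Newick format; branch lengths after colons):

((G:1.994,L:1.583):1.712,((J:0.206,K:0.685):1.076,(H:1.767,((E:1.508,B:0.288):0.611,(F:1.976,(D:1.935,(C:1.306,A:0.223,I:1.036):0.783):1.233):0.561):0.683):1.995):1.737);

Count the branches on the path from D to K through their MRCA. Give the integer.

7

The MRCA of D and K is the node subtending ((J,K),(H,((E,B),(F,(D,(C,A,I)))))).
From D up to that node: 5 branches. From K up to the same node: 2 branches. Total: 5 + 2 = 7.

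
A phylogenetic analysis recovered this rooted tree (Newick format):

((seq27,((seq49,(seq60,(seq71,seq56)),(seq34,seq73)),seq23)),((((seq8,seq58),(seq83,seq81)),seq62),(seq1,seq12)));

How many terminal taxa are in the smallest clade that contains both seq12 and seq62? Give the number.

The MRCA of seq12 and seq62 is the node subtending ((((seq8,seq58),(seq83,seq81)),seq62),(seq1,seq12)).
That clade contains 7 terminal taxa: seq1, seq12, seq58, seq62, seq8, seq81, seq83.

7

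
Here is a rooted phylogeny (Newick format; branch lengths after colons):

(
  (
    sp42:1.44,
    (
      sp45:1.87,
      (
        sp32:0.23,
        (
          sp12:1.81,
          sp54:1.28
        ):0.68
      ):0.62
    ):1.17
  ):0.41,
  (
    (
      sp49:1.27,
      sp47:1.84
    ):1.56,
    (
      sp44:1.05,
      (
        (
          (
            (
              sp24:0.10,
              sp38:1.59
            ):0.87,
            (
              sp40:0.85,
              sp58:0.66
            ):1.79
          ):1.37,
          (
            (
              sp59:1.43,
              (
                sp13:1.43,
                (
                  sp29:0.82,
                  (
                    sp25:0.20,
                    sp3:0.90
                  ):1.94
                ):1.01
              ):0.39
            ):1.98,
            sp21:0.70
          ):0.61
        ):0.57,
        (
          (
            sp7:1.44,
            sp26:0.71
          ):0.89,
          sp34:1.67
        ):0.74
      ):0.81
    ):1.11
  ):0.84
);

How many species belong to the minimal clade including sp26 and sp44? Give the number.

The MRCA of sp26 and sp44 is the node subtending (sp44,((((sp24,sp38),(sp40,sp58)),((sp59,(sp13,(sp29,(sp25,sp3)))),sp21)),((sp7,sp26),sp34))).
That clade contains 14 terminal taxa: sp13, sp21, sp24, sp25, sp26, sp29, sp3, sp34, sp38, sp40, sp44, sp58, sp59, sp7.

14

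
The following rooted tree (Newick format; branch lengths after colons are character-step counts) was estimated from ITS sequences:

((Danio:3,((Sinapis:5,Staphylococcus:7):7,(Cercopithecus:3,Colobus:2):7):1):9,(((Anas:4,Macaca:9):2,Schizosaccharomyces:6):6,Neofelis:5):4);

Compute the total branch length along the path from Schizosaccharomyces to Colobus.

The path runs Schizosaccharomyces → … → MRCA → … → Colobus; the MRCA is the root of the tree.
Branch lengths along that path: 6 + 6 + 4 + 9 + 1 + 7 + 2 = 35.

35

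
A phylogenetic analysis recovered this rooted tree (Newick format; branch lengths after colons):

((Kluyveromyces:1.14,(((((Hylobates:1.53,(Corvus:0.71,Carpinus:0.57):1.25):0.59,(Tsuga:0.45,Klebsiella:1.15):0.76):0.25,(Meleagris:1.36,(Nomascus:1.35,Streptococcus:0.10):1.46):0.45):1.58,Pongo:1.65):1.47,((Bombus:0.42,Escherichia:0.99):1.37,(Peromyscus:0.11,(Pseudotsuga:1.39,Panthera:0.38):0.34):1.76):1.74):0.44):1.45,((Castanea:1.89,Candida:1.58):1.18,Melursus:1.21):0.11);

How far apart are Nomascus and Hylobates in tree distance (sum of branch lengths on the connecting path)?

5.63

The path runs Nomascus → … → MRCA → … → Hylobates; the MRCA is the node subtending (((Hylobates,(Corvus,Carpinus)),(Tsuga,Klebsiella)),(Meleagris,(Nomascus,Streptococcus))).
Branch lengths along that path: 1.35 + 1.46 + 0.45 + 0.25 + 0.59 + 1.53 = 5.63.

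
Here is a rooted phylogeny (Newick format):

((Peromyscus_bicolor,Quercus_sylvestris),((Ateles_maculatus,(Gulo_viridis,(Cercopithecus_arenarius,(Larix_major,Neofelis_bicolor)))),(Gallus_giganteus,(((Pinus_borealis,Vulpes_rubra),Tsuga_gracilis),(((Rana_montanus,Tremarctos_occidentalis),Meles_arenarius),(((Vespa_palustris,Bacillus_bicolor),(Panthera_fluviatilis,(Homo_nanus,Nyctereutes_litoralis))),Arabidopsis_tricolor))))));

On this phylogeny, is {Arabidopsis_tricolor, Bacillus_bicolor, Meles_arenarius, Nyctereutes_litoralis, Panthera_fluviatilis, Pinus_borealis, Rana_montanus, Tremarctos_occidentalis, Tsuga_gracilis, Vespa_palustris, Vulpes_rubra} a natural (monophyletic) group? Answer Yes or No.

No

The MRCA of the listed taxa subtends (((Pinus_borealis,Vulpes_rubra),Tsuga_gracilis),(((Rana_montanus,Tremarctos_occidentalis),Meles_arenarius),(((Vespa_palustris,Bacillus_bicolor),(Panthera_fluviatilis,(Homo_nanus,Nyctereutes_litoralis))),Arabidopsis_tricolor))).
That clade also contains Homo_nanus, which is not in the proposed group, so the group is not monophyletic.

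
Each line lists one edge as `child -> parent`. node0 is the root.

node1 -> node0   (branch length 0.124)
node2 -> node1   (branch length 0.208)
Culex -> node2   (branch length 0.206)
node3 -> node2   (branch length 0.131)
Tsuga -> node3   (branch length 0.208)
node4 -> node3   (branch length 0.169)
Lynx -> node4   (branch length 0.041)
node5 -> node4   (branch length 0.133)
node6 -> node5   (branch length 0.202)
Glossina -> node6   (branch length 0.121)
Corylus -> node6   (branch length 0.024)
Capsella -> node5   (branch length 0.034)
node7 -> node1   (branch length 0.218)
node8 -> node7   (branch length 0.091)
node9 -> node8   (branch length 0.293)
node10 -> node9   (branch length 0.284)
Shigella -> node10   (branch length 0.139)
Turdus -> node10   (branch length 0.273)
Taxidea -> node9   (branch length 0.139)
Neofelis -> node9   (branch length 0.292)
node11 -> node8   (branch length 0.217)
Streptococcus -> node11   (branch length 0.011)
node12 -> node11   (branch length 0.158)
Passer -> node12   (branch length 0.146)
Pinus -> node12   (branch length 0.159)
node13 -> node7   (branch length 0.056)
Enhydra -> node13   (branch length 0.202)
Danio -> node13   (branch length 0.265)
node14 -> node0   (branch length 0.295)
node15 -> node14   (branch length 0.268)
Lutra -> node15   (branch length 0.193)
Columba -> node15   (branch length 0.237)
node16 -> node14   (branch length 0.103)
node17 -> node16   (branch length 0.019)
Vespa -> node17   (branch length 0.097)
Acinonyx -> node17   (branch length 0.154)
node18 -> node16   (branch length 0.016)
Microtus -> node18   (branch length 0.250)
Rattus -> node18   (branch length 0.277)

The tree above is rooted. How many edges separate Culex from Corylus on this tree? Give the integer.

6

The MRCA of Culex and Corylus is the node subtending (Culex,(Tsuga,(Lynx,((Glossina,Corylus),Capsella)))).
From Culex up to that node: 1 branch. From Corylus up to the same node: 5 branches. Total: 1 + 5 = 6.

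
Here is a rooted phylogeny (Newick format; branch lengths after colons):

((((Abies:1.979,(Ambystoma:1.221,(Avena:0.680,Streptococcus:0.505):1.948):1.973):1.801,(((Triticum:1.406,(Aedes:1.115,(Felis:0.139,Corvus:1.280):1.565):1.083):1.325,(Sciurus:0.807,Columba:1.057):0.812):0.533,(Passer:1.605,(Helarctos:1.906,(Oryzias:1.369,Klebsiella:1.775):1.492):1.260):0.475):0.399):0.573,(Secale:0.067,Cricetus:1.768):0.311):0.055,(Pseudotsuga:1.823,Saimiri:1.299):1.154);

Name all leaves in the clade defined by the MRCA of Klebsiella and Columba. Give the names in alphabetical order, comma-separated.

Tracing Klebsiella: it sits inside (Oryzias,Klebsiella).
Tracing Columba: it sits inside (Sciurus,Columba).
The smallest clade enclosing both is (((Triticum,(Aedes,(Felis,Corvus))),(Sciurus,Columba)),(Passer,(Helarctos,(Oryzias,Klebsiella)))); the answer is its 10 terminal taxa in alphabetical order.

Aedes, Columba, Corvus, Felis, Helarctos, Klebsiella, Oryzias, Passer, Sciurus, Triticum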